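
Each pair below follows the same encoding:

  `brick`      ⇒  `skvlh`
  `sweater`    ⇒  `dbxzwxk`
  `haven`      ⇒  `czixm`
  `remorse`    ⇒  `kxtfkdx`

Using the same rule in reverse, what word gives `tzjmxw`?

magnet

b(1)→s(18) and r(17)→k(10) fit y≡19x+25 (mod 26); the inverse of 19 mod 26 is 11. This is an affine cipher: with a=0,…,z=25, each position x becomes (19x+25) mod 26.
Reversing it on tzjmxw: t(19)→11·(19−25)≡12=m; z(25)→11·(25−25)≡0=a; j(9)→11·(9−25)≡6=g; m(12)→11·(12−25)≡13=n; x(23)→11·(23−25)≡4=e; w(22)→11·(22−25)≡19=t (all mod 26).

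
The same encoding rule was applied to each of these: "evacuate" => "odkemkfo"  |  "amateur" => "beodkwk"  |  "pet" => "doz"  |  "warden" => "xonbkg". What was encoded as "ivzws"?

imply

The output letters match the input read backwards, each shifted +10: evacuate reversed is etaucave. The word is reversed, then every letter is shifted forward by 10.
Decoding ivzws: shift back: i−10=y, v−10=l, z−10=p, w−10=m, s−10=i → ylpmi; then reverse → imply.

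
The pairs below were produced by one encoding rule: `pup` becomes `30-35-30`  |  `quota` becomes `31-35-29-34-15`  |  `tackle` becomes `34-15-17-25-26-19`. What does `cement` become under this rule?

Each letter is replaced by its alphabet position (a=1..z=26) + 14.
On cement: c=3→17, e=5→19, m=13→27, e=5→19, n=14→28, t=20→34.

17-19-27-19-28-34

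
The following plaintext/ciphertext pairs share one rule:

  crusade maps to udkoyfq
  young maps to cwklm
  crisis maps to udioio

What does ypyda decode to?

alarm

Each letter's alphabet position (a=0..z=25) is mapped through 11·x+24 mod 26 — an affine cipher.
Undoing it on ypyda: y(24)→19·(24−24)≡0=a; p(15)→19·(15−24)≡11=l; y(24)→19·(24−24)≡0=a; d(3)→19·(3−24)≡17=r; a(0)→19·(0−24)≡12=m (all mod 26).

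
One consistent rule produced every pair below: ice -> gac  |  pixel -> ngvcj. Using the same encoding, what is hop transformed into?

fmn

Compare letters: i→g is +24, c→a is +24, e→c is +24 — a constant shift. It's a constant shift of +24 (ROT24).
On hop: h+24=f, o+24=m, p+24=n.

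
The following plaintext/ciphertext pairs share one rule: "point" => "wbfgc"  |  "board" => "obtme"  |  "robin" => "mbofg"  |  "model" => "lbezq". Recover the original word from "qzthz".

lease

p(15)→w(22) and o(14)→b(1) fit y≡21x+19 (mod 26); the inverse of 21 mod 26 is 5. This is an affine cipher: with a=0,…,z=25, each position x becomes (21x+19) mod 26.
Decoding qzthz: q(16)→5·(16−19)≡11=l; z(25)→5·(25−19)≡4=e; t(19)→5·(19−19)≡0=a; h(7)→5·(7−19)≡18=s; z(25)→5·(25−19)≡4=e (all mod 26).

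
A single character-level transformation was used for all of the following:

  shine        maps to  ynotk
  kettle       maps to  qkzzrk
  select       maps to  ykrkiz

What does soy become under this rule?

Compare letters: s→y is +6, h→n is +6, i→o is +6 — a constant shift. This is a Caesar cipher with shift 6.
For soy: s+6=y, o+6=u, y+6=e.

yue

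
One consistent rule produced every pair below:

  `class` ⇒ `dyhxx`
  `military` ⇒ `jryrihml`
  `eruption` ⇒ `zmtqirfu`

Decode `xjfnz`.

smoke

c(2)→d(3) and l(11)→y(24) fit y≡11x+7 (mod 26); the inverse of 11 mod 26 is 19. This is an affine cipher: with a=0,…,z=25, each position x becomes (11x+7) mod 26.
Reversing it on xjfnz: x(23)→19·(23−7)≡18=s; j(9)→19·(9−7)≡12=m; f(5)→19·(5−7)≡14=o; n(13)→19·(13−7)≡10=k; z(25)→19·(25−7)≡4=e (all mod 26).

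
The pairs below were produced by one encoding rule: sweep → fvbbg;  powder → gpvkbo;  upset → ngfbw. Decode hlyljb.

s(18)→f(5) and w(22)→v(21) fit y≡17x+11 (mod 26); the inverse of 17 mod 26 is 23. Treating letters as 0–25, the rule is x ↦ 17x + 11 (mod 26).
Undoing it on hlyljb: h(7)→23·(7−11)≡12=m; l(11)→23·(11−11)≡0=a; y(24)→23·(24−11)≡13=n; l(11)→23·(11−11)≡0=a; j(9)→23·(9−11)≡6=g; b(1)→23·(1−11)≡4=e (all mod 26).

manage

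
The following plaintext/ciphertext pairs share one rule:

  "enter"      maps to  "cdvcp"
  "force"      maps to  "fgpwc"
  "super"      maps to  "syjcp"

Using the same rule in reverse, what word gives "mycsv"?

quest

e(4)→c(2) and n(13)→d(3) fit y≡3x+16 (mod 26); the inverse of 3 mod 26 is 9. This is an affine cipher: with a=0,…,z=25, each position x becomes (3x+16) mod 26.
Reversing it on mycsv: m(12)→9·(12−16)≡16=q; y(24)→9·(24−16)≡20=u; c(2)→9·(2−16)≡4=e; s(18)→9·(18−16)≡18=s; v(21)→9·(21−16)≡19=t (all mod 26).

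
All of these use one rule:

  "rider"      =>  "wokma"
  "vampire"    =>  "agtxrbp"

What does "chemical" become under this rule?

hnlurmlx

Each letter shifts forward by (position + 5), i.e. 5, 6, 7, … — the shift grows by one for each successive letter.
On chemical: c+5=h, h+6=n, e+7=l, m+8=u, i+9=r, c+10=m, a+11=l, l+12=x.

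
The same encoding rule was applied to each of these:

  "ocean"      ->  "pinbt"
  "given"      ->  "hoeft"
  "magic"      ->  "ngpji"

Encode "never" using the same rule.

The shifts repeat in a cycle of length 3: positions 0,1,… shift by +1, +6, +9, then the pattern repeats.
Applying it to never: n+1=o, e+6=k, v+9=e, e+1=f, r+6=x.

okefx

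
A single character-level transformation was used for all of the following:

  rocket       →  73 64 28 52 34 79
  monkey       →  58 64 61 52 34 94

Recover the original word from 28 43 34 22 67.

r(#18)→73 and o(#15)→64: differences scale by 3, so n = 3·pos + 19. With a=1..z=26, the number is 3·pos + 19.
Decoding 28 43 34 22 67: 28→(28−19)÷3=3=c, 43→(43−19)÷3=8=h, 34→(34−19)÷3=5=e, 22→(22−19)÷3=1=a, 67→(67−19)÷3=16=p.

cheap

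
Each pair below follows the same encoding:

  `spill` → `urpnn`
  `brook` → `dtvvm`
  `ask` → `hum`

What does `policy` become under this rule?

rvnpea

The shift depends on letter class: consonant s→u is +2, but vowel i→p is +7. Two shifts are in play — +7 for a/e/i/o/u, +2 for every other letter.
Applying it to policy: p(cons)+2=r, o(vowel)+7=v, l(cons)+2=n, i(vowel)+7=p, c(cons)+2=e, y(cons)+2=a.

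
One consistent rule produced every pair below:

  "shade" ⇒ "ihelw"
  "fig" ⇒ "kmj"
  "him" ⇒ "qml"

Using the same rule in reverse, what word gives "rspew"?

salon

Two steps: reverse the string, then apply a Caesar shift of +4.
Undoing it on rspew: shift back: r−4=n, s−4=o, p−4=l, e−4=a, w−4=s → nolas; then reverse → salon.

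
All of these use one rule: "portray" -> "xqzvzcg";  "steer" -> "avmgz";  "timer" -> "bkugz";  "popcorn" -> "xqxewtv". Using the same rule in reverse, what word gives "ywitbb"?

Shifts by position in portray: pos 0: p→x (+8), pos 1: o→q (+2), pos 2: r→z (+8), pos 3: t→v (+2) — repeating every 2. The shifts repeat in a cycle of length 2: positions 0,1,… shift by +8, +2, then the pattern repeats.
Decoding ywitbb: y−8=q, w−2=u, i−8=a, t−2=r, b−8=t, b−2=z.

quartz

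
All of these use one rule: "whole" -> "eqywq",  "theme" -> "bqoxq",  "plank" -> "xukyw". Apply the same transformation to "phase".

In whole: w→e is +8, h→q is +9, o→y is +10, l→w is +11 — the shift increases by 1 each position. The shift increases by 1 at each position, starting from +8: 8, 9, 10, ….
For phase: p+8=x, h+9=q, a+10=k, s+11=d, e+12=q.

xqkdq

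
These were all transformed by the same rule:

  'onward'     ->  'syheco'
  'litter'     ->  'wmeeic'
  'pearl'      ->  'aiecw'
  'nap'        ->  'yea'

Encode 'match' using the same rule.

xeens

The shift depends on letter class: consonant n→y is +11, but vowel o→s is +4. Two shifts are in play — +4 for a/e/i/o/u, +11 for every other letter.
On match: m(cons)+11=x, a(vowel)+4=e, t(cons)+11=e, c(cons)+11=n, h(cons)+11=s.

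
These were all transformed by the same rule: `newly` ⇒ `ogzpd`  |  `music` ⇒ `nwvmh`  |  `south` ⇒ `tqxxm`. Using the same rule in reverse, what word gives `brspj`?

apple

In newly: n→o is +1, e→g is +2, w→z is +3, l→p is +4 — the shift increases by 1 each position. Letter i (0-indexed) is shifted by i+1, so successive shifts are 1, 2, 3, ….
Reversing it on brspj: b−1=a, r−2=p, s−3=p, p−4=l, j−5=e.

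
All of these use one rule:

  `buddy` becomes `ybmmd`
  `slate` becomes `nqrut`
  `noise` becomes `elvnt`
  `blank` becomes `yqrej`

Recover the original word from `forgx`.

b(1)→y(24) and u(20)→b(1) fit y≡7x+17 (mod 26); the inverse of 7 mod 26 is 15. Each letter's alphabet position (a=0..z=25) is mapped through 7·x+17 mod 26 — an affine cipher.
Undoing it on forgx: f(5)→15·(5−17)≡2=c; o(14)→15·(14−17)≡7=h; r(17)→15·(17−17)≡0=a; g(6)→15·(6−17)≡17=r; x(23)→15·(23−17)≡12=m (all mod 26).

charm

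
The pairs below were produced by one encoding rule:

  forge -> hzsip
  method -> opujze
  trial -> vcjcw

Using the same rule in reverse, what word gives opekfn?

medium

Shifts by position in forge: pos 0: f→h (+2), pos 1: o→z (+11), pos 2: r→s (+1), pos 3: g→i (+2), pos 4: e→p (+11) — repeating every 3. The shifts repeat in a cycle of length 3: positions 0,1,… shift by +2, +11, +1, then the pattern repeats.
Undoing it on opekfn: o−2=m, p−11=e, e−1=d, k−2=i, f−11=u, n−1=m.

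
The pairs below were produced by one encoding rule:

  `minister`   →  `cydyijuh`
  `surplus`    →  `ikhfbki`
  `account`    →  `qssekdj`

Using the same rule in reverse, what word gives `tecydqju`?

dominate

Compare letters: m→c is +16, i→y is +16, n→d is +16 — a constant shift. Every letter moves 16 places later in the alphabet, wrapping around z→a.
Undoing it on tecydqju: t−16=d, e−16=o, c−16=m, y−16=i, d−16=n, q−16=a, j−16=t, u−16=e.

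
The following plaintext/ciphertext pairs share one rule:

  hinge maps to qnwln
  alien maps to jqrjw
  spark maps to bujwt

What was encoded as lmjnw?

chain

Shifts by position in hinge: pos 0: h→q (+9), pos 1: i→n (+5), pos 2: n→w (+9), pos 3: g→l (+5) — repeating every 2. The shifts repeat in a cycle of length 2: positions 0,1,… shift by +9, +5, then the pattern repeats.
Decoding lmjnw: l−9=c, m−5=h, j−9=a, n−5=i, w−9=n.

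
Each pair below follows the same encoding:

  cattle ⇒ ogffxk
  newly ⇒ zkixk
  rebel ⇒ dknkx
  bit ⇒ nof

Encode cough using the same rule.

ouast

The shift depends on letter class: consonant c→o is +12, but vowel a→g is +6. Two shifts are in play — +6 for a/e/i/o/u, +12 for every other letter.
For cough: c(cons)+12=o, o(vowel)+6=u, u(vowel)+6=a, g(cons)+12=s, h(cons)+12=t.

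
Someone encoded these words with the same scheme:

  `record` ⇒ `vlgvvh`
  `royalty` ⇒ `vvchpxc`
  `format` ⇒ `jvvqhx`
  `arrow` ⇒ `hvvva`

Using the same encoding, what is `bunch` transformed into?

fbrgl

The shift depends on letter class: consonant r→v is +4, but vowel e→l is +7. Vowels shift forward by 7 and consonants shift forward by 4.
For bunch: b(cons)+4=f, u(vowel)+7=b, n(cons)+4=r, c(cons)+4=g, h(cons)+4=l.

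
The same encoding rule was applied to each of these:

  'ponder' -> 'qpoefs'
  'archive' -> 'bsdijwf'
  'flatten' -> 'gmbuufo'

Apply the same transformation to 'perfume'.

Each letter is shifted forward by 1 in the alphabet (a Caesar shift of +1).
On perfume: p+1=q, e+1=f, r+1=s, f+1=g, u+1=v, m+1=n, e+1=f.

qfsgvnf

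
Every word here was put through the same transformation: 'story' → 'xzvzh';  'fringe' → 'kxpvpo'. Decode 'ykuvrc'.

In story: s→x is +5, t→z is +6, o→v is +7, r→z is +8 — the shift increases by 1 each position. The shift increases by 1 at each position, starting from +5: 5, 6, 7, ….
Decoding ykuvrc: y−5=t, k−6=e, u−7=n, v−8=n, r−9=i, c−10=s.

tennis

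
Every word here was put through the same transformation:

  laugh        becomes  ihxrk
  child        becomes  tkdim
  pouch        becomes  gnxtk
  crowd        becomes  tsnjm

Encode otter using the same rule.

neefs

l(11)→i(8) and a(0)→h(7) fit y≡19x+7 (mod 26); the inverse of 19 mod 26 is 11. Each letter's alphabet position (a=0..z=25) is mapped through 19·x+7 mod 26 — an affine cipher.
Applying it to otter: o(14)→19·14+7≡13=n; t(19)→19·19+7≡4=e; t(19)→19·19+7≡4=e; e(4)→19·4+7≡5=f; r(17)→19·17+7≡18=s (all mod 26).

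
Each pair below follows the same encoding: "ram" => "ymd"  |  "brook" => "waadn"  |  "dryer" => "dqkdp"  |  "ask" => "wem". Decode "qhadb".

prove

The output letters match the input read backwards, each shifted +12: ram reversed is mar. Read the word backwards and shift each letter +12.
Reversing it on qhadb: shift back: q−12=e, h−12=v, a−12=o, d−12=r, b−12=p → evorp; then reverse → prove.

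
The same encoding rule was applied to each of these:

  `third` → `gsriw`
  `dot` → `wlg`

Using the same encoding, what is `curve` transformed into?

Letters are reflected about the middle of the alphabet (position → 25−position): Atbash.
Applying it to curve: c↔x, u↔f, r↔i, v↔e, e↔v.

xfiev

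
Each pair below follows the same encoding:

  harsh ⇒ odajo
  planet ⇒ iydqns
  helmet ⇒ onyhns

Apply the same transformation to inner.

h(7)→o(14) and a(0)→d(3) fit y≡9x+3 (mod 26); the inverse of 9 mod 26 is 3. Each letter's alphabet position (a=0..z=25) is mapped through 9·x+3 mod 26 — an affine cipher.
On inner: i(8)→9·8+3≡23=x; n(13)→9·13+3≡16=q; n(13)→9·13+3≡16=q; e(4)→9·4+3≡13=n; r(17)→9·17+3≡0=a (all mod 26).

xqqna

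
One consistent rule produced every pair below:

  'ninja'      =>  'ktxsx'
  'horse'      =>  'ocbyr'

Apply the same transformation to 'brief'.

posbl

Read the word backwards and shift each letter +10.
Applying it to brief: reverse → feirb; then shift: f+10=p, e+10=o, i+10=s, r+10=b, b+10=l.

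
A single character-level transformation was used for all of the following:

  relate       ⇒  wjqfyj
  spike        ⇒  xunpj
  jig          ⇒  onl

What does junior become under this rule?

Compare letters: r→w is +5, e→j is +5, l→q is +5 — a constant shift. Every letter moves 5 places later in the alphabet, wrapping around z→a.
Applying it to junior: j+5=o, u+5=z, n+5=s, i+5=n, o+5=t, r+5=w.

ozsntw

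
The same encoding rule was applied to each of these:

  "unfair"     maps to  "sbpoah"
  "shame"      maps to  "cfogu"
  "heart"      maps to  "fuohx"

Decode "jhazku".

bridge

This is an affine cipher: with a=0,…,z=25, each position x becomes (21x+14) mod 26.
Undoing it on jhazku: j(9)→5·(9−14)≡1=b; h(7)→5·(7−14)≡17=r; a(0)→5·(0−14)≡8=i; z(25)→5·(25−14)≡3=d; k(10)→5·(10−14)≡6=g; u(20)→5·(20−14)≡4=e (all mod 26).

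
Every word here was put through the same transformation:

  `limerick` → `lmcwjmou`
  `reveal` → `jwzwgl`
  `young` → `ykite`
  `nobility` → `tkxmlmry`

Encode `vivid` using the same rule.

zmzmf

l(11)→l(11) and i(8)→m(12) fit y≡17x+6 (mod 26); the inverse of 17 mod 26 is 23. This is an affine cipher: with a=0,…,z=25, each position x becomes (17x+6) mod 26.
On vivid: v(21)→17·21+6≡25=z; i(8)→17·8+6≡12=m; v(21)→17·21+6≡25=z; i(8)→17·8+6≡12=m; d(3)→17·3+6≡5=f (all mod 26).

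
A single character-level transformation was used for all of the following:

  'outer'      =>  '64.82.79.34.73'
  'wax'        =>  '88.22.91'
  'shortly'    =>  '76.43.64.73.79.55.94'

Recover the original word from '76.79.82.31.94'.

study

o(#15)→64 and u(#21)→82: differences scale by 3, so n = 3·pos + 19. With a=1..z=26, the number is 3·pos + 19.
Reversing it on 76.79.82.31.94: 76→(76−19)÷3=19=s, 79→(79−19)÷3=20=t, 82→(82−19)÷3=21=u, 31→(31−19)÷3=4=d, 94→(94−19)÷3=25=y.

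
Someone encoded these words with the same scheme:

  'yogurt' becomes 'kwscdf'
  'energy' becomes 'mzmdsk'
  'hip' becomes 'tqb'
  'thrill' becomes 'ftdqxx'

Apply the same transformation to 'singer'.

Two shifts are in play — +8 for a/e/i/o/u, +12 for every other letter.
On singer: s(cons)+12=e, i(vowel)+8=q, n(cons)+12=z, g(cons)+12=s, e(vowel)+8=m, r(cons)+12=d.

eqzsmd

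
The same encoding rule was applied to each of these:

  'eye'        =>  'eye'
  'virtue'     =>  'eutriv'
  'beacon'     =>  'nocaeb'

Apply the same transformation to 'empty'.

The output letters match the input read backwards: eye reversed is eye. The word is simply reversed.
Applying it to empty: reverse → ytpme.

ytpme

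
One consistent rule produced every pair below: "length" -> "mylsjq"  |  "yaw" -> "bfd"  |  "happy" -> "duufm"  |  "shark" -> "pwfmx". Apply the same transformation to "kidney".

djsinp

Two steps: reverse the string, then apply a Caesar shift of +5.
Applying it to kidney: reverse → yendik; then shift: y+5=d, e+5=j, n+5=s, d+5=i, i+5=n, k+5=p.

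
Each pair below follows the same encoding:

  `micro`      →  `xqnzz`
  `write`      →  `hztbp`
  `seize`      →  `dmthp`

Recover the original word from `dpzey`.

shown

Shifts by position in micro: pos 0: m→x (+11), pos 1: i→q (+8), pos 2: c→n (+11), pos 3: r→z (+8) — repeating every 2. It's a Vigenère-style cipher with numeric key [11,8]: position i shifts by key[i mod 2].
Undoing it on dpzey: d−11=s, p−8=h, z−11=o, e−8=w, y−11=n.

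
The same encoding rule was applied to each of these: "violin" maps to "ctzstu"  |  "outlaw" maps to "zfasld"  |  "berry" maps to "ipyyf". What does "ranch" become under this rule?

ylujo

The shift depends on letter class: consonant v→c is +7, but vowel i→t is +11. Vowels shift forward by 11 and consonants shift forward by 7.
For ranch: r(cons)+7=y, a(vowel)+11=l, n(cons)+7=u, c(cons)+7=j, h(cons)+7=o.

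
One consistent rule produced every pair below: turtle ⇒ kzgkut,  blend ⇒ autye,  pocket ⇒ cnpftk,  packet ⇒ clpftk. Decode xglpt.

t(19)→k(10) and u(20)→z(25) fit y≡15x+11 (mod 26); the inverse of 15 mod 26 is 7. Treating letters as 0–25, the rule is x ↦ 15x + 11 (mod 26).
Undoing it on xglpt: x(23)→7·(23−11)≡6=g; g(6)→7·(6−11)≡17=r; l(11)→7·(11−11)≡0=a; p(15)→7·(15−11)≡2=c; t(19)→7·(19−11)≡4=e (all mod 26).

grace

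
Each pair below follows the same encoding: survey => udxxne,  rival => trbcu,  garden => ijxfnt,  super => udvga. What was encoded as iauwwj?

ground

Shifts by position in survey: pos 0: s→u (+2), pos 1: u→d (+9), pos 2: r→x (+6), pos 3: v→x (+2), pos 4: e→n (+9), pos 5: y→e (+6) — repeating every 3. The shifts repeat in a cycle of length 3: positions 0,1,… shift by +2, +9, +6, then the pattern repeats.
Undoing it on iauwwj: i−2=g, a−9=r, u−6=o, w−2=u, w−9=n, j−6=d.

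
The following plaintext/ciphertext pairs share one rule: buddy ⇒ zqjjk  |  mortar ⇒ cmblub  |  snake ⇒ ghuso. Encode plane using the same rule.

b(1)→z(25) and u(20)→q(16) fit y≡5x+20 (mod 26); the inverse of 5 mod 26 is 21. This is an affine cipher: with a=0,…,z=25, each position x becomes (5x+20) mod 26.
For plane: p(15)→5·15+20≡17=r; l(11)→5·11+20≡23=x; a(0)→5·0+20≡20=u; n(13)→5·13+20≡7=h; e(4)→5·4+20≡14=o (all mod 26).

rxuho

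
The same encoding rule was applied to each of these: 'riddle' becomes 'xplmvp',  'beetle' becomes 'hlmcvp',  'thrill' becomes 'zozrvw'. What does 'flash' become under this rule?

lsibr

Letter i (0-indexed) is shifted by i+6, so successive shifts are 6, 7, 8, ….
Applying it to flash: f+6=l, l+7=s, a+8=i, s+9=b, h+10=r.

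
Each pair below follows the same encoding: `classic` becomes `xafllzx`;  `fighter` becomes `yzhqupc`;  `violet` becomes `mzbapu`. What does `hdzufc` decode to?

This is an affine cipher: with a=0,…,z=25, each position x becomes (9x+5) mod 26.
Decoding hdzufc: h(7)→3·(7−5)≡6=g; d(3)→3·(3−5)≡20=u; z(25)→3·(25−5)≡8=i; u(20)→3·(20−5)≡19=t; f(5)→3·(5−5)≡0=a; c(2)→3·(2−5)≡17=r (all mod 26).

guitar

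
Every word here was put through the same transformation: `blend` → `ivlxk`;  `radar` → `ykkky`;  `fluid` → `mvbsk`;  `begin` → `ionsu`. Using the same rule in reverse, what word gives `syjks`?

Shifts by position in blend: pos 0: b→i (+7), pos 1: l→v (+10), pos 2: e→l (+7), pos 3: n→x (+10) — repeating every 2. The shifts repeat in a cycle of length 2: positions 0,1,… shift by +7, +10, then the pattern repeats.
Reversing it on syjks: s−7=l, y−10=o, j−7=c, k−10=a, s−7=l.

local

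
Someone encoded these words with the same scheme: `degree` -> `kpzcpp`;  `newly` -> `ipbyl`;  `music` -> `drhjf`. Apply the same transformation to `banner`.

d(3)→k(10) and e(4)→p(15) fit y≡5x+21 (mod 26); the inverse of 5 mod 26 is 21. Each letter's alphabet position (a=0..z=25) is mapped through 5·x+21 mod 26 — an affine cipher.
For banner: b(1)→5·1+21≡0=a; a(0)→5·0+21≡21=v; n(13)→5·13+21≡8=i; n(13)→5·13+21≡8=i; e(4)→5·4+21≡15=p; r(17)→5·17+21≡2=c (all mod 26).

aviipc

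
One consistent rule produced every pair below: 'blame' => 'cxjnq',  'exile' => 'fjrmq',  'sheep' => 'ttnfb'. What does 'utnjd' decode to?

Shifts by position in blame: pos 0: b→c (+1), pos 1: l→x (+12), pos 2: a→j (+9), pos 3: m→n (+1), pos 4: e→q (+12) — repeating every 3. A repeating key of period 3 is used — shifts +1, +12, +9 over and over.
Undoing it on utnjd: u−1=t, t−12=h, n−9=e, j−1=i, d−12=r.

their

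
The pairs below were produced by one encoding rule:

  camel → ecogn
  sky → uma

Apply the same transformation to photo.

Compare letters: c→e is +2, a→c is +2, m→o is +2 — a constant shift. This is a Caesar cipher with shift 2.
On photo: p+2=r, h+2=j, o+2=q, t+2=v, o+2=q.

rjqvq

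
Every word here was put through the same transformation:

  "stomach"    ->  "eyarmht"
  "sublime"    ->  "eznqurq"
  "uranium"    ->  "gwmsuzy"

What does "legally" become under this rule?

Shifts by position in stomach: pos 0: s→e (+12), pos 1: t→y (+5), pos 2: o→a (+12), pos 3: m→r (+5) — repeating every 2. It's a Vigenère-style cipher with numeric key [12,5]: position i shifts by key[i mod 2].
For legally: l+12=x, e+5=j, g+12=s, a+5=f, l+12=x, l+5=q, y+12=k.

xjsfxqk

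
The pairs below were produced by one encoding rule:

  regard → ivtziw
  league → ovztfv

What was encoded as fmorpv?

Each pair mirrors across the alphabet (r↔i, e↔v, g↔t): positions sum to 25. This is the alphabet-reversal cipher (Atbash): a becomes z, b becomes y, etc.
Undoing it on fmorpv: f↔u, m↔n, o↔l, r↔i, p↔k, v↔e.

unlike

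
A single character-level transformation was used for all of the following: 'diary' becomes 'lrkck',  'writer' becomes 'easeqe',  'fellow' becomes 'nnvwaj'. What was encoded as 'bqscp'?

In diary: d→l is +8, i→r is +9, a→k is +10, r→c is +11 — the shift increases by 1 each position. Letter i (0-indexed) is shifted by i+8, so successive shifts are 8, 9, 10, ….
Decoding bqscp: b−8=t, q−9=h, s−10=i, c−11=r, p−12=d.

third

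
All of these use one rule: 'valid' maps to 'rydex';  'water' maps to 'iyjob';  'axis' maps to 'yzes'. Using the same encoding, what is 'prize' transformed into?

Treating letters as 0–25, the rule is x ↦ 17x + 24 (mod 26).
Applying it to prize: p(15)→17·15+24≡19=t; r(17)→17·17+24≡1=b; i(8)→17·8+24≡4=e; z(25)→17·25+24≡7=h; e(4)→17·4+24≡14=o (all mod 26).

tbeho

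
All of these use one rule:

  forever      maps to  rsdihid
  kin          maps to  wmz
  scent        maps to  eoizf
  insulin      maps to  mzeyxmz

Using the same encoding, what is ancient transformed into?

The shift depends on letter class: consonant f→r is +12, but vowel o→s is +4. Two shifts are in play — +4 for a/e/i/o/u, +12 for every other letter.
On ancient: a(vowel)+4=e, n(cons)+12=z, c(cons)+12=o, i(vowel)+4=m, e(vowel)+4=i, n(cons)+12=z, t(cons)+12=f.

ezomizf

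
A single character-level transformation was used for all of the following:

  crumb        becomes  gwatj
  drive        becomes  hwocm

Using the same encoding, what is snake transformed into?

In crumb: c→g is +4, r→w is +5, u→a is +6, m→t is +7 — the shift increases by 1 each position. The shift increases by 1 at each position, starting from +4: 4, 5, 6, ….
For snake: s+4=w, n+5=s, a+6=g, k+7=r, e+8=m.

wsgrm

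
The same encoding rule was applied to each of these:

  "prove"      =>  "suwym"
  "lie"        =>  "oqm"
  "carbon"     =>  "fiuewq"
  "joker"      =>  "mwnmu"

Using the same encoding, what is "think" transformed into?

The shift depends on letter class: consonant p→s is +3, but vowel o→w is +8. The rule splits by letter class: vowels +8, consonants +3.
On think: t(cons)+3=w, h(cons)+3=k, i(vowel)+8=q, n(cons)+3=q, k(cons)+3=n.

wkqqn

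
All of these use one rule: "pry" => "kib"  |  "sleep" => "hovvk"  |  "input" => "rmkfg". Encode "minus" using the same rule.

Each pair mirrors across the alphabet (p↔k, r↔i, y↔b): positions sum to 25. This is the alphabet-reversal cipher (Atbash): a becomes z, b becomes y, etc.
For minus: m↔n, i↔r, n↔m, u↔f, s↔h.

nrmfh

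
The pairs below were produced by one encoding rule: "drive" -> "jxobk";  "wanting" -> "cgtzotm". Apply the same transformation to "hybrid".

nehxoj

Every letter moves 6 places later in the alphabet, wrapping around z→a.
Applying it to hybrid: h+6=n, y+6=e, b+6=h, r+6=x, i+6=o, d+6=j.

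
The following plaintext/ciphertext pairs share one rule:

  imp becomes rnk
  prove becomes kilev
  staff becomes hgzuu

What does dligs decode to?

Letters are reflected about the middle of the alphabet (position → 25−position): Atbash.
Reversing it on dligs: d↔w, l↔o, i↔r, g↔t, s↔h.

worth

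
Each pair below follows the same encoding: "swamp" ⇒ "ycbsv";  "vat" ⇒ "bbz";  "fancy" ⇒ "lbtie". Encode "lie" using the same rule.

rjf

Vowels shift forward by 1 and consonants shift forward by 6.
For lie: l(cons)+6=r, i(vowel)+1=j, e(vowel)+1=f.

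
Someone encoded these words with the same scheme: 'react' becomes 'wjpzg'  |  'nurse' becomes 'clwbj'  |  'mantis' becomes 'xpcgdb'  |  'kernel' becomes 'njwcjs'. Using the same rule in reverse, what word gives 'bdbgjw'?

Each letter's alphabet position (a=0..z=25) is mapped through 5·x+15 mod 26 — an affine cipher.
Undoing it on bdbgjw: b(1)→21·(1−15)≡18=s; d(3)→21·(3−15)≡8=i; b(1)→21·(1−15)≡18=s; g(6)→21·(6−15)≡19=t; j(9)→21·(9−15)≡4=e; w(22)→21·(22−15)≡17=r (all mod 26).

sister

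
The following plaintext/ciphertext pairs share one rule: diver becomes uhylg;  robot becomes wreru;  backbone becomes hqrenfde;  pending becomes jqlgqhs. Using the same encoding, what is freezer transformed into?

uhchhui

The output letters match the input read backwards, each shifted +3: diver reversed is revid. The word is reversed, then every letter is shifted forward by 3.
On freezer: reverse → rezeerf; then shift: r+3=u, e+3=h, z+3=c, e+3=h, e+3=h, r+3=u, f+3=i.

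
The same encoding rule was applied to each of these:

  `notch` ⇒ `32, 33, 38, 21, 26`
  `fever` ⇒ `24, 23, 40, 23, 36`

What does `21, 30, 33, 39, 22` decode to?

cloud

n is letter #14 and maps to 32: an offset of 18. The number is (letter's place in the alphabet, a=1) + 18.
Undoing it on 21, 30, 33, 39, 22: 21→(21−18)÷1=3=c, 30→(30−18)÷1=12=l, 33→(33−18)÷1=15=o, 39→(39−18)÷1=21=u, 22→(22−18)÷1=4=d.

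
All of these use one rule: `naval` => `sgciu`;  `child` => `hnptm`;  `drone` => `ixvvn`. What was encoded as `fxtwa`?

In naval: n→s is +5, a→g is +6, v→c is +7, a→i is +8 — the shift increases by 1 each position. The shift increases by 1 at each position, starting from +5: 5, 6, 7, ….
Reversing it on fxtwa: f−5=a, x−6=r, t−7=m, w−8=o, a−9=r.

armor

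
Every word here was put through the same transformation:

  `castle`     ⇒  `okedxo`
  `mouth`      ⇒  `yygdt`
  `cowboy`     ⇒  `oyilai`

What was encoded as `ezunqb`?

spider

Shifts by position in castle: pos 0: c→o (+12), pos 1: a→k (+10), pos 2: s→e (+12), pos 3: t→d (+10) — repeating every 2. A repeating key of period 2 is used — shifts +12, +10 over and over.
Undoing it on ezunqb: e−12=s, z−10=p, u−12=i, n−10=d, q−12=e, b−10=r.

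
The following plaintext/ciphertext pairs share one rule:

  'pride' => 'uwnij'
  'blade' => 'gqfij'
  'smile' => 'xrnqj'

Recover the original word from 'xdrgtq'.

Compare letters: p→u is +5, r→w is +5, i→n is +5 — a constant shift. Each letter is shifted forward by 5 in the alphabet (a Caesar shift of +5).
Reversing it on xdrgtq: x−5=s, d−5=y, r−5=m, g−5=b, t−5=o, q−5=l.

symbol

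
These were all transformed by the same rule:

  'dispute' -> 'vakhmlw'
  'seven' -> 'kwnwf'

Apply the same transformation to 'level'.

Compare letters: d→v is +18, i→a is +18, s→k is +18 — a constant shift. This is a Caesar cipher with shift 18.
For level: l+18=d, e+18=w, v+18=n, e+18=w, l+18=d.

dwnwd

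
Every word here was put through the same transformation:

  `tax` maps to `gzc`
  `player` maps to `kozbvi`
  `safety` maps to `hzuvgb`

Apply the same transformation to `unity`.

fmrgb

Letters are reflected about the middle of the alphabet (position → 25−position): Atbash.
Applying it to unity: u↔f, n↔m, i↔r, t↔g, y↔b.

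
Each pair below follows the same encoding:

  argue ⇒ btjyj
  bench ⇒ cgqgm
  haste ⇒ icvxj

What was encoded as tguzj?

Each letter shifts forward by (position + 1), i.e. 1, 2, 3, … — the shift grows by one for each successive letter.
Reversing it on tguzj: t−1=s, g−2=e, u−3=r, z−4=v, j−5=e.

serve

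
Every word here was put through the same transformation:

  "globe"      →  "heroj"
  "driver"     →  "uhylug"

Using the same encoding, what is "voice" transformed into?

hflry

The output letters match the input read backwards, each shifted +3: globe reversed is ebolg. The word is reversed, then every letter is shifted forward by 3.
Applying it to voice: reverse → eciov; then shift: e+3=h, c+3=f, i+3=l, o+3=r, v+3=y.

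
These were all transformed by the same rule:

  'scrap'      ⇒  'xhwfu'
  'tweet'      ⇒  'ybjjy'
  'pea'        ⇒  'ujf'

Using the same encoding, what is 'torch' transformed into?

ytwhm

Compare letters: s→x is +5, c→h is +5, r→w is +5 — a constant shift. This is a Caesar cipher with shift 5.
For torch: t+5=y, o+5=t, r+5=w, c+5=h, h+5=m.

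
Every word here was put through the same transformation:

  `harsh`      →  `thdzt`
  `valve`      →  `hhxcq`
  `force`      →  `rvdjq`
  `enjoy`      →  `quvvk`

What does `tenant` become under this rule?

flzhza

Shifts by position in harsh: pos 0: h→t (+12), pos 1: a→h (+7), pos 2: r→d (+12), pos 3: s→z (+7) — repeating every 2. A repeating key of period 2 is used — shifts +12, +7 over and over.
For tenant: t+12=f, e+7=l, n+12=z, a+7=h, n+12=z, t+7=a.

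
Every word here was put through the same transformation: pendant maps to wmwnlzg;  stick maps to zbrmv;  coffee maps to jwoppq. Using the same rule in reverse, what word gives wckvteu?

publish

In pendant: p→w is +7, e→m is +8, n→w is +9, d→n is +10 — the shift increases by 1 each position. Letter i (0-indexed) is shifted by i+7, so successive shifts are 7, 8, 9, ….
Decoding wckvteu: w−7=p, c−8=u, k−9=b, v−10=l, t−11=i, e−12=s, u−13=h.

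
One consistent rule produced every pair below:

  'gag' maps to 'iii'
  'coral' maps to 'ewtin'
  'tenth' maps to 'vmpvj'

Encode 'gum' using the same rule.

ico

The shift depends on letter class: consonant g→i is +2, but vowel a→i is +8. Vowels shift forward by 8 and consonants shift forward by 2.
Applying it to gum: g(cons)+2=i, u(vowel)+8=c, m(cons)+2=o.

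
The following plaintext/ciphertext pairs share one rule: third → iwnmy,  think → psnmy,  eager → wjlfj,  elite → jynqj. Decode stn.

Two steps: reverse the string, then apply a Caesar shift of +5.
Decoding stn: shift back: s−5=n, t−5=o, n−5=i → noi; then reverse → ion.

ion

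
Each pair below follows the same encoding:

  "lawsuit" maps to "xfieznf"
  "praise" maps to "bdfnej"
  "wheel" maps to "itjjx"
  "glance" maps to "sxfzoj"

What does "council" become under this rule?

otzzonx

The shift depends on letter class: consonant l→x is +12, but vowel a→f is +5. The rule splits by letter class: vowels +5, consonants +12.
For council: c(cons)+12=o, o(vowel)+5=t, u(vowel)+5=z, n(cons)+12=z, c(cons)+12=o, i(vowel)+5=n, l(cons)+12=x.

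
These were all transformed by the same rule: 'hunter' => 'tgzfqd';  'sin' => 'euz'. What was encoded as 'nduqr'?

brief

Each letter is shifted forward by 12 in the alphabet (a Caesar shift of +12).
Decoding nduqr: n−12=b, d−12=r, u−12=i, q−12=e, r−12=f.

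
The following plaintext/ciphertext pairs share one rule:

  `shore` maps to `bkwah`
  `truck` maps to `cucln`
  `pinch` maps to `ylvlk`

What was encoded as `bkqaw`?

shirt

Shifts by position in shore: pos 0: s→b (+9), pos 1: h→k (+3), pos 2: o→w (+8), pos 3: r→a (+9), pos 4: e→h (+3) — repeating every 3. The shifts repeat in a cycle of length 3: positions 0,1,… shift by +9, +3, +8, then the pattern repeats.
Decoding bkqaw: b−9=s, k−3=h, q−8=i, a−9=r, w−3=t.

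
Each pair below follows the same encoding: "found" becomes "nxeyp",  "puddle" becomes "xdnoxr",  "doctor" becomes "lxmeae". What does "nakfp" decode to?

fraud

In found: f→n is +8, o→x is +9, u→e is +10, n→y is +11 — the shift increases by 1 each position. Each letter shifts forward by (position + 8), i.e. 8, 9, 10, … — the shift grows by one for each successive letter.
Undoing it on nakfp: n−8=f, a−9=r, k−10=a, f−11=u, p−12=d.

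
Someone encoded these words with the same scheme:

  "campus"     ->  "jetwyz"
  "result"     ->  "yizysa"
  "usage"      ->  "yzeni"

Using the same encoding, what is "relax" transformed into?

yisee

The shift depends on letter class: consonant c→j is +7, but vowel a→e is +4. Two shifts are in play — +4 for a/e/i/o/u, +7 for every other letter.
Applying it to relax: r(cons)+7=y, e(vowel)+4=i, l(cons)+7=s, a(vowel)+4=e, x(cons)+7=e.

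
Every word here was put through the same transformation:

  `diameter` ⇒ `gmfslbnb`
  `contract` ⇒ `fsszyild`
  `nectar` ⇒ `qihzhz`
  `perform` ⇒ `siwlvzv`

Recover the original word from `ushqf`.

rocky

Letter i (0-indexed) is shifted by i+3, so successive shifts are 3, 4, 5, ….
Decoding ushqf: u−3=r, s−4=o, h−5=c, q−6=k, f−7=y.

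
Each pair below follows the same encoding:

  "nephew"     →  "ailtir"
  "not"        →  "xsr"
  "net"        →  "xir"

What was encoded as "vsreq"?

The output letters match the input read backwards, each shifted +4: nephew reversed is wehpen. Two steps: reverse the string, then apply a Caesar shift of +4.
Undoing it on vsreq: shift back: v−4=r, s−4=o, r−4=n, e−4=a, q−4=m → ronam; then reverse → manor.

manor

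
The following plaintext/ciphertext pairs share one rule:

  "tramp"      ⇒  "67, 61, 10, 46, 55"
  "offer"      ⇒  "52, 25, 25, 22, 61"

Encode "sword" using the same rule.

64, 76, 52, 61, 19

t(#20)→67 and r(#18)→61: differences scale by 3, so n = 3·pos + 7. Each letter becomes 3×(its alphabet position, a=1..z=26) + 7.
On sword: s=19→64, w=23→76, o=15→52, r=18→61, d=4→19.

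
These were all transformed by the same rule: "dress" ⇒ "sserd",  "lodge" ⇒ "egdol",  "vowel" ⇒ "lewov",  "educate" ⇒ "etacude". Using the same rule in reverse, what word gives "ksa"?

ask

The output letters match the input read backwards: dress reversed is sserd. The word is simply reversed.
Undoing it on ksa: then reverse → ask.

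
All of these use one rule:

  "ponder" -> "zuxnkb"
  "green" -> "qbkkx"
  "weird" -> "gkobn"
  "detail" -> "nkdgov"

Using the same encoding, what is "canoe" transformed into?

mgxuk

Two shifts are in play — +6 for a/e/i/o/u, +10 for every other letter.
Applying it to canoe: c(cons)+10=m, a(vowel)+6=g, n(cons)+10=x, o(vowel)+6=u, e(vowel)+6=k.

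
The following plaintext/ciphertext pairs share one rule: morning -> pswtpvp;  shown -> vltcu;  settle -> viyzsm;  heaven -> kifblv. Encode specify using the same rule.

vtjipnh

In morning: m→p is +3, o→s is +4, r→w is +5, n→t is +6 — the shift increases by 1 each position. Each letter shifts forward by (position + 3), i.e. 3, 4, 5, … — the shift grows by one for each successive letter.
On specify: s+3=v, p+4=t, e+5=j, c+6=i, i+7=p, f+8=n, y+9=h.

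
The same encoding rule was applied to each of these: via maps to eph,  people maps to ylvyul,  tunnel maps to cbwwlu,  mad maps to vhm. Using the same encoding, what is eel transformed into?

The shift depends on letter class: consonant v→e is +9, but vowel i→p is +7. Two shifts are in play — +7 for a/e/i/o/u, +9 for every other letter.
For eel: e(vowel)+7=l, e(vowel)+7=l, l(cons)+9=u.

llu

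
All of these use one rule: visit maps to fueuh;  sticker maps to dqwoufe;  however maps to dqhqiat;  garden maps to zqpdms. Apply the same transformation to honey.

kqzat

The word is reversed, then every letter is shifted forward by 12.
Applying it to honey: reverse → yenoh; then shift: y+12=k, e+12=q, n+12=z, o+12=a, h+12=t.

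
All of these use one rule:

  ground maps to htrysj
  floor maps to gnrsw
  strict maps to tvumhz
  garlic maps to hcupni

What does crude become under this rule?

dtxhj

In ground: g→h is +1, r→t is +2, o→r is +3, u→y is +4 — the shift increases by 1 each position. Letter i (0-indexed) is shifted by i+1, so successive shifts are 1, 2, 3, ….
Applying it to crude: c+1=d, r+2=t, u+3=x, d+4=h, e+5=j.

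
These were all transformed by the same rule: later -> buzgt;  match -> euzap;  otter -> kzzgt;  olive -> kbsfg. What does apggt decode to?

cheer

l(11)→b(1) and a(0)→u(20) fit y≡3x+20 (mod 26); the inverse of 3 mod 26 is 9. Treating letters as 0–25, the rule is x ↦ 3x + 20 (mod 26).
Undoing it on apggt: a(0)→9·(0−20)≡2=c; p(15)→9·(15−20)≡7=h; g(6)→9·(6−20)≡4=e; g(6)→9·(6−20)≡4=e; t(19)→9·(19−20)≡17=r (all mod 26).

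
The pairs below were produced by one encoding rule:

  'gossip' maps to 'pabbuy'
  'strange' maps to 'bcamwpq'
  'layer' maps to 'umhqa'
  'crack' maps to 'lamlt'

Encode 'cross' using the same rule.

The shift depends on letter class: consonant g→p is +9, but vowel o→a is +12. The rule splits by letter class: vowels +12, consonants +9.
Applying it to cross: c(cons)+9=l, r(cons)+9=a, o(vowel)+12=a, s(cons)+9=b, s(cons)+9=b.

laabb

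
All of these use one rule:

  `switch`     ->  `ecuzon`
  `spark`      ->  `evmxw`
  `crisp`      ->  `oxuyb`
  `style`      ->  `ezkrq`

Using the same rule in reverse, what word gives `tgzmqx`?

hanger

Shifts by position in switch: pos 0: s→e (+12), pos 1: w→c (+6), pos 2: i→u (+12), pos 3: t→z (+6) — repeating every 2. It's a Vigenère-style cipher with numeric key [12,6]: position i shifts by key[i mod 2].
Undoing it on tgzmqx: t−12=h, g−6=a, z−12=n, m−6=g, q−12=e, x−6=r.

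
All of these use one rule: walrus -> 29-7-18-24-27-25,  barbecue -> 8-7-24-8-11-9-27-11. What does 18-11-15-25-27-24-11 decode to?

leisure

w is letter #23 and maps to 29: an offset of 6. The number is (letter's place in the alphabet, a=1) + 6.
Reversing it on 18-11-15-25-27-24-11: 18→(18−6)÷1=12=l, 11→(11−6)÷1=5=e, 15→(15−6)÷1=9=i, 25→(25−6)÷1=19=s, 27→(27−6)÷1=21=u, 24→(24−6)÷1=18=r, 11→(11−6)÷1=5=e.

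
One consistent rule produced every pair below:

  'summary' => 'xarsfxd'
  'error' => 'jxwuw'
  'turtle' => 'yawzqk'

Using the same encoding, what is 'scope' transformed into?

xitvj

Shifts by position in summary: pos 0: s→x (+5), pos 1: u→a (+6), pos 2: m→r (+5), pos 3: m→s (+6) — repeating every 2. A repeating key of period 2 is used — shifts +5, +6 over and over.
For scope: s+5=x, c+6=i, o+5=t, p+6=v, e+5=j.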